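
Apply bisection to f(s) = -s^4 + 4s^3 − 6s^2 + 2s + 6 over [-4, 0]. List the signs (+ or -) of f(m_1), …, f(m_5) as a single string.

--+-+

f(-2) = -70 < 0, so the root lies in [-2, 0]
f(-1) = -7 < 0, so the root lies in [-1, 0]
f(-0.5) = 2.9375 > 0, so the root lies in [-1, -0.5]
f(-0.75) = -0.8789 < 0, so the root lies in [-0.75, -0.5]
f(-0.625) = 1.2771 > 0, so the root lies in [-0.75, -0.625]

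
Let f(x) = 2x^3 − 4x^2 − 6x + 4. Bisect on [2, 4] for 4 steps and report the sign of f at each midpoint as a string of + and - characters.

x = 3 gives f = 4, positive; keep [2, 3]
x = 2.5 gives f = -4.75, negative; keep [2.5, 3]
x = 2.75 gives f = -1.15625, negative; keep [2.75, 3]
x = 2.875 gives f = 1.2148, positive; keep [2.75, 2.875]

+--+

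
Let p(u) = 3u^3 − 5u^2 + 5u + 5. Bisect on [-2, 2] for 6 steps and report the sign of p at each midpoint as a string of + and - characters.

+-+--+

p(0) = 5 > 0, so the root lies in [-2, 0]
p(-1) = -8 < 0, so the root lies in [-1, 0]
p(-0.5) = 0.875 > 0, so the root lies in [-1, -0.5]
p(-0.75) = -2.8281 < 0, so the root lies in [-0.75, -0.5]
p(-0.625) = -0.8105 < 0, so the root lies in [-0.625, -0.5]
p(-0.5625) = 0.0715 > 0, so the root lies in [-0.625, -0.5625]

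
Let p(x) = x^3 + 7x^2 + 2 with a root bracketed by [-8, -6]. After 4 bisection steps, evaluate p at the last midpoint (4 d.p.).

-4.3457

x = -7 gives p = 2, positive; keep [-8, -7]
x = -7.5 gives p = -26.125, negative; keep [-7.5, -7]
x = -7.25 gives p = -11.140625, negative; keep [-7.25, -7]
x = -7.125 gives p = -4.3457, negative; keep [-7.125, -7]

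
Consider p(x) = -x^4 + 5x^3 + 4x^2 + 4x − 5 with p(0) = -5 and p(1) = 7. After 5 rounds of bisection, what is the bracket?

x = 0.5 gives p = -1.4375, negative; keep [0.5, 1]
x = 0.75 gives p = 2.042969, positive; keep [0.5, 0.75]
x = 0.625 gives p = 0.130615, positive; keep [0.5, 0.625]
x = 0.5625 gives p = -0.6946, negative; keep [0.5625, 0.625]
x = 0.59375 gives p = -0.2925, negative; keep [0.59375, 0.625]

[0.59375, 0.625]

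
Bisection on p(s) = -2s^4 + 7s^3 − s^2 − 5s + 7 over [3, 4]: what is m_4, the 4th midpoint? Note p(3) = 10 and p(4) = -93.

3.1875

m = 3.5, p(m) = -22.75 (−); new bracket [3, 3.5]
m = 3.25, p(m) = -2.648438 (−); new bracket [3, 3.25]
m = 3.125, p(m) = 4.497559 (+); new bracket [3.125, 3.25]
m = 3.1875, p(m) = 1.1433 (+); new bracket [3.1875, 3.25]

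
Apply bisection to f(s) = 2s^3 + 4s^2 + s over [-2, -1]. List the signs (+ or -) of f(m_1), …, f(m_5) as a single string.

s = -1.5 gives f = 0.75, positive; keep [-2, -1.5]
s = -1.75 gives f = -0.21875, negative; keep [-1.75, -1.5]
s = -1.625 gives f = 0.355469, positive; keep [-1.75, -1.625]
s = -1.6875 gives f = 0.0923, positive; keep [-1.75, -1.6875]
s = -1.71875 gives f = -0.0571, negative; keep [-1.71875, -1.6875]

+-++-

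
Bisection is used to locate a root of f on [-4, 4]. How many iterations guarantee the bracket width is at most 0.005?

Width after n steps is 8/2^n. Need 2^n ≥ 8/0.005 = 1600.
2^10 = 1024 < 1600 ≤ 2^11 = 2048, so n = 11.

11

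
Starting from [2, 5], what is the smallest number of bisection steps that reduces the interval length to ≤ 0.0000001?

Width after n steps is 3/2^n. Need 2^n ≥ 3/0.0000001 = 30000000.
2^24 = 16777216 < 30000000 ≤ 2^25 = 33554432, so n = 25.

25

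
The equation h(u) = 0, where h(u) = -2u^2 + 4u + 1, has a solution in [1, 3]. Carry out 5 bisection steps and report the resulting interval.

[2.1875, 2.25]

midpoint 2: h = 1 > 0 → [2, 3]
midpoint 2.5: h = -1.5 < 0 → [2, 2.5]
midpoint 2.25: h = -0.125 < 0 → [2, 2.25]
midpoint 2.125: h = 0.4688 > 0 → [2.125, 2.25]
midpoint 2.1875: h = 0.1797 > 0 → [2.1875, 2.25]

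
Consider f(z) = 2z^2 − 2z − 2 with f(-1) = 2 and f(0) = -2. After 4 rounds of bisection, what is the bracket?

f(-0.5) = -0.5 < 0, so the root lies in [-1, -0.5]
f(-0.75) = 0.625 > 0, so the root lies in [-0.75, -0.5]
f(-0.625) = 0.03125 > 0, so the root lies in [-0.625, -0.5]
f(-0.5625) = -0.2422 < 0, so the root lies in [-0.625, -0.5625]

[-0.625, -0.5625]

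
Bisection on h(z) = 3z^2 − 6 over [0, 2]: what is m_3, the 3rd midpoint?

1.25

z = 1 gives h = -3, negative; keep [1, 2]
z = 1.5 gives h = 0.75, positive; keep [1, 1.5]
z = 1.25 gives h = -1.3125, negative; keep [1.25, 1.5]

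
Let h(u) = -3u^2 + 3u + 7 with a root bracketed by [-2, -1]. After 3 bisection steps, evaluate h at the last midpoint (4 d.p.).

-0.1719

h(-1.5) = -4.25 < 0, so the root lies in [-1.5, -1]
h(-1.25) = -1.4375 < 0, so the root lies in [-1.25, -1]
h(-1.125) = -0.171875 < 0, so the root lies in [-1.125, -1]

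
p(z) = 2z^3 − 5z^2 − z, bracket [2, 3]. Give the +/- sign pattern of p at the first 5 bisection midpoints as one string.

midpoint 2.5: p = -2.5 < 0 → [2.5, 3]
midpoint 2.75: p = 1.03125 > 0 → [2.5, 2.75]
midpoint 2.625: p = -0.902344 < 0 → [2.625, 2.75]
midpoint 2.6875: p = 0.021 > 0 → [2.625, 2.6875]
midpoint 2.65625: p = -0.4514 < 0 → [2.65625, 2.6875]

-+-+-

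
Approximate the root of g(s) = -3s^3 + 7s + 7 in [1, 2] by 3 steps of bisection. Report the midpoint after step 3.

m = 1.5, g(m) = 7.375 (+); new bracket [1.5, 2]
m = 1.75, g(m) = 3.171875 (+); new bracket [1.75, 2]
m = 1.875, g(m) = 0.349609 (+); new bracket [1.875, 2]

1.875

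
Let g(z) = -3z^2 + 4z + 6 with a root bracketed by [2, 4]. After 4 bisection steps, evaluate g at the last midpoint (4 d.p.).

midpoint 3: g = -9 < 0 → [2, 3]
midpoint 2.5: g = -2.75 < 0 → [2, 2.5]
midpoint 2.25: g = -0.1875 < 0 → [2, 2.25]
midpoint 2.125: g = 0.9531 > 0 → [2.125, 2.25]

0.9531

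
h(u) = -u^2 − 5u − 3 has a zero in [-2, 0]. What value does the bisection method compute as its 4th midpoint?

u = -1 gives h = 1, positive; keep [-1, 0]
u = -0.5 gives h = -0.75, negative; keep [-1, -0.5]
u = -0.75 gives h = 0.1875, positive; keep [-0.75, -0.5]
u = -0.625 gives h = -0.2656, negative; keep [-0.75, -0.625]

-0.625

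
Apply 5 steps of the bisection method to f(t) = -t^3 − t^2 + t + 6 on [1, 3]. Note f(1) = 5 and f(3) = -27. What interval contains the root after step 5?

m = 2, f(m) = -4 (−); new bracket [1, 2]
m = 1.5, f(m) = 1.875 (+); new bracket [1.5, 2]
m = 1.75, f(m) = -0.671875 (−); new bracket [1.5, 1.75]
m = 1.625, f(m) = 0.6934 (+); new bracket [1.625, 1.75]
m = 1.6875, f(m) = 0.0344 (+); new bracket [1.6875, 1.75]

[1.6875, 1.75]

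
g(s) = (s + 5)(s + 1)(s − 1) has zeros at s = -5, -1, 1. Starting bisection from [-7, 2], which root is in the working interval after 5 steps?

-5

m = -2.5, g(m) = 13.125 (+); new bracket [-7, -2.5]
m = -4.75, g(m) = 5.390625 (+); new bracket [-7, -4.75]
m = -5.875, g(m) = -29.326172 (−); new bracket [-5.875, -4.75]
m = -5.3125, g(m) = -8.5071 (−); new bracket [-5.3125, -4.75]
m = -5.03125, g(m) = -0.7598 (−); new bracket [-5.03125, -4.75]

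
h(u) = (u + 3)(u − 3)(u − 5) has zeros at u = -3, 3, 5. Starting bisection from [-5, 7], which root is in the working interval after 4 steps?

h(1) = 32 > 0, so the root lies in [-5, 1]
h(-2) = 35 > 0, so the root lies in [-5, -2]
h(-3.5) = -27.625 < 0, so the root lies in [-3.5, -2]
h(-2.75) = 11.1406 > 0, so the root lies in [-3.5, -2.75]

-3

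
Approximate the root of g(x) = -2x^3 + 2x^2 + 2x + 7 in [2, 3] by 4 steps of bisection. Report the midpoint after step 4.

midpoint 2.5: g = -6.75 < 0 → [2, 2.5]
midpoint 2.25: g = -1.15625 < 0 → [2, 2.25]
midpoint 2.125: g = 1.089844 > 0 → [2.125, 2.25]
midpoint 2.1875: g = 0.0103 > 0 → [2.1875, 2.25]

2.1875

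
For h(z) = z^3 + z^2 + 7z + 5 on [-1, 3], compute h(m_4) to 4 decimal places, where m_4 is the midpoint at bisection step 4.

-0.1094

h(1) = 14 > 0, so the root lies in [-1, 1]
h(0) = 5 > 0, so the root lies in [-1, 0]
h(-0.5) = 1.625 > 0, so the root lies in [-1, -0.5]
h(-0.75) = -0.1094 < 0, so the root lies in [-0.75, -0.5]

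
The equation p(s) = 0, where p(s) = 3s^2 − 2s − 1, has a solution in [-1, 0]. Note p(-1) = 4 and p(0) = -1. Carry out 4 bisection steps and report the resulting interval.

[-0.375, -0.3125]

s = -0.5 gives p = 0.75, positive; keep [-0.5, 0]
s = -0.25 gives p = -0.3125, negative; keep [-0.5, -0.25]
s = -0.375 gives p = 0.171875, positive; keep [-0.375, -0.25]
s = -0.3125 gives p = -0.082, negative; keep [-0.375, -0.3125]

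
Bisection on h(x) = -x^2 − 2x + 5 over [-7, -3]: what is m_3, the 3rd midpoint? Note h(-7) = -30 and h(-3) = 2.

midpoint -5: h = -10 < 0 → [-5, -3]
midpoint -4: h = -3 < 0 → [-4, -3]
midpoint -3.5: h = -0.25 < 0 → [-3.5, -3]

-3.5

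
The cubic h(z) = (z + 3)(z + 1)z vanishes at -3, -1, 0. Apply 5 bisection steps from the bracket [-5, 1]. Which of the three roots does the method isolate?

-3

midpoint -2: h = 2 > 0 → [-5, -2]
midpoint -3.5: h = -4.375 < 0 → [-3.5, -2]
midpoint -2.75: h = 1.203125 > 0 → [-3.5, -2.75]
midpoint -3.125: h = -0.8301 < 0 → [-3.125, -2.75]
midpoint -2.9375: h = 0.3557 > 0 → [-3.125, -2.9375]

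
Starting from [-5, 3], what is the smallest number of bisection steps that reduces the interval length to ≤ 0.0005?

14

Width after n steps is 8/2^n. Need 2^n ≥ 8/0.0005 = 16000.
2^13 = 8192 < 16000 ≤ 2^14 = 16384, so n = 14.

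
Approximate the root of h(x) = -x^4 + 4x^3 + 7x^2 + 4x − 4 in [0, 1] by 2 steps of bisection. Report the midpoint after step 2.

x = 0.5 gives h = 0.1875, positive; keep [0, 0.5]
x = 0.25 gives h = -2.503906, negative; keep [0.25, 0.5]

0.25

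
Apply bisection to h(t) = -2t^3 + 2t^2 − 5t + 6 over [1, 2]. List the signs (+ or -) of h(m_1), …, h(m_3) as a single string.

--+

midpoint 1.5: h = -3.75 < 0 → [1, 1.5]
midpoint 1.25: h = -1.03125 < 0 → [1, 1.25]
midpoint 1.125: h = 0.058594 > 0 → [1.125, 1.25]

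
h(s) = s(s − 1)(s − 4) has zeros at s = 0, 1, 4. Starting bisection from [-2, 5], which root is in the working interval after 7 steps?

4

s = 1.5 gives h = -1.875, negative; keep [1.5, 5]
s = 3.25 gives h = -5.484375, negative; keep [3.25, 5]
s = 4.125 gives h = 1.611328, positive; keep [3.25, 4.125]
s = 3.6875 gives h = -3.0969, negative; keep [3.6875, 4.125]
s = 3.90625 gives h = -1.0643, negative; keep [3.90625, 4.125]
s = 4.015625 gives h = 0.1892, positive; keep [3.90625, 4.015625]
s = 3.9609375 gives h = -0.4581, negative; keep [3.9609375, 4.015625]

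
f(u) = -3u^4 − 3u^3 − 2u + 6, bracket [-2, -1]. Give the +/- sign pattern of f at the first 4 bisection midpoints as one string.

+-+-

midpoint -1.5: f = 3.9375 > 0 → [-2, -1.5]
midpoint -1.75: f = -2.558594 < 0 → [-1.75, -1.5]
midpoint -1.625: f = 1.204346 > 0 → [-1.75, -1.625]
midpoint -1.6875: f = -0.5362 < 0 → [-1.6875, -1.625]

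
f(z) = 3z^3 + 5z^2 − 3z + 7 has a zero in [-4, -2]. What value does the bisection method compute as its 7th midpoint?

-2.453125

midpoint -3: f = -20 < 0 → [-3, -2]
midpoint -2.5: f = -1.125 < 0 → [-2.5, -2]
midpoint -2.25: f = 4.890625 > 0 → [-2.5, -2.25]
midpoint -2.375: f = 2.1387 > 0 → [-2.5, -2.375]
midpoint -2.4375: f = 0.573 > 0 → [-2.5, -2.4375]
midpoint -2.46875: f = -0.2592 < 0 → [-2.46875, -2.4375]
midpoint -2.453125: f = 0.1611 > 0 → [-2.46875, -2.453125]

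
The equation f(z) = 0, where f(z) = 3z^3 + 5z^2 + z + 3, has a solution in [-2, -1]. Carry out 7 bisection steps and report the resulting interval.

[-1.796875, -1.7890625]

m = -1.5, f(m) = 2.625 (+); new bracket [-2, -1.5]
m = -1.75, f(m) = 0.484375 (+); new bracket [-2, -1.75]
m = -1.875, f(m) = -1.072266 (−); new bracket [-1.875, -1.75]
m = -1.8125, f(m) = -0.2498 (−); new bracket [-1.8125, -1.75]
m = -1.78125, f(m) = 0.1281 (+); new bracket [-1.8125, -1.78125]
m = -1.796875, f(m) = -0.0581 (−); new bracket [-1.796875, -1.78125]
m = -1.7890625, f(m) = 0.0357 (+); new bracket [-1.796875, -1.7890625]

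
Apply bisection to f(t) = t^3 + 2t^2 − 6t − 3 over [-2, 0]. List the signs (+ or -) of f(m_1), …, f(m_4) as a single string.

++--

midpoint -1: f = 4 > 0 → [-1, 0]
midpoint -0.5: f = 0.375 > 0 → [-0.5, 0]
midpoint -0.25: f = -1.390625 < 0 → [-0.5, -0.25]
midpoint -0.375: f = -0.5215 < 0 → [-0.5, -0.375]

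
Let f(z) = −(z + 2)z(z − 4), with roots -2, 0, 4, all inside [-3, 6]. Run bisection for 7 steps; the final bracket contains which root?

4

f(1.5) = 13.125 > 0, so the root lies in [1.5, 6]
f(3.75) = 5.390625 > 0, so the root lies in [3.75, 6]
f(4.875) = -29.326172 < 0, so the root lies in [3.75, 4.875]
f(4.3125) = -8.5071 < 0, so the root lies in [3.75, 4.3125]
f(4.03125) = -0.7598 < 0, so the root lies in [3.75, 4.03125]
f(3.890625) = 2.5067 > 0, so the root lies in [3.890625, 4.03125]
f(3.9609375) = 0.9223 > 0, so the root lies in [3.9609375, 4.03125]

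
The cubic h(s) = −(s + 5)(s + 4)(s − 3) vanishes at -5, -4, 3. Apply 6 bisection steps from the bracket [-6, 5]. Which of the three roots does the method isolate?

h(-0.5) = 55.125 > 0, so the root lies in [-0.5, 5]
h(2.25) = 33.984375 > 0, so the root lies in [2.25, 5]
h(3.625) = -41.103516 < 0, so the root lies in [2.25, 3.625]
h(2.9375) = 3.4417 > 0, so the root lies in [2.9375, 3.625]
h(3.28125) = -16.9588 < 0, so the root lies in [2.9375, 3.28125]
h(3.109375) = -6.3058 < 0, so the root lies in [2.9375, 3.109375]

3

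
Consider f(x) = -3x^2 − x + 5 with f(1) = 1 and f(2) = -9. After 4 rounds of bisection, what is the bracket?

x = 1.5 gives f = -3.25, negative; keep [1, 1.5]
x = 1.25 gives f = -0.9375, negative; keep [1, 1.25]
x = 1.125 gives f = 0.078125, positive; keep [1.125, 1.25]
x = 1.1875 gives f = -0.418, negative; keep [1.125, 1.1875]

[1.125, 1.1875]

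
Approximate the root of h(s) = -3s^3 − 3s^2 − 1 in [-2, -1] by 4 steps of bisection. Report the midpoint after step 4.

-1.1875

s = -1.5 gives h = 2.375, positive; keep [-1.5, -1]
s = -1.25 gives h = 0.171875, positive; keep [-1.25, -1]
s = -1.125 gives h = -0.525391, negative; keep [-1.25, -1.125]
s = -1.1875 gives h = -0.2068, negative; keep [-1.25, -1.1875]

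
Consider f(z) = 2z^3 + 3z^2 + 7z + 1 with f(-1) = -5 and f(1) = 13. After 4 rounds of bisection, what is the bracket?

midpoint 0: f = 1 > 0 → [-1, 0]
midpoint -0.5: f = -2 < 0 → [-0.5, 0]
midpoint -0.25: f = -0.59375 < 0 → [-0.25, 0]
midpoint -0.125: f = 0.168 > 0 → [-0.25, -0.125]

[-0.25, -0.125]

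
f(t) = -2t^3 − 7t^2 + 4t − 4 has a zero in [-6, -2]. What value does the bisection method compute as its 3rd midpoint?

-4.5

midpoint -4: f = -4 < 0 → [-6, -4]
midpoint -5: f = 51 > 0 → [-5, -4]
midpoint -4.5: f = 18.5 > 0 → [-4.5, -4]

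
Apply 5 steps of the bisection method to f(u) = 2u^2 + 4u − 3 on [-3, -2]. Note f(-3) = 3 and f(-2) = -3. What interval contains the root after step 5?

midpoint -2.5: f = -0.5 < 0 → [-3, -2.5]
midpoint -2.75: f = 1.125 > 0 → [-2.75, -2.5]
midpoint -2.625: f = 0.28125 > 0 → [-2.625, -2.5]
midpoint -2.5625: f = -0.1172 < 0 → [-2.625, -2.5625]
midpoint -2.59375: f = 0.0801 > 0 → [-2.59375, -2.5625]

[-2.59375, -2.5625]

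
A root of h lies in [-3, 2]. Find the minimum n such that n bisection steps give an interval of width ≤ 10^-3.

13

Width after n steps is 5/2^n. Need 2^n ≥ 5/10^-3 = 5000.
2^12 = 4096 < 5000 ≤ 2^13 = 8192, so n = 13.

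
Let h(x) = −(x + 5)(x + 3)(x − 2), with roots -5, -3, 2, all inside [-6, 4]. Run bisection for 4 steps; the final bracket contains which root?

m = -1, h(m) = 24 (+); new bracket [-1, 4]
m = 1.5, h(m) = 14.625 (+); new bracket [1.5, 4]
m = 2.75, h(m) = -33.421875 (−); new bracket [1.5, 2.75]
m = 2.125, h(m) = -4.5645 (−); new bracket [1.5, 2.125]

2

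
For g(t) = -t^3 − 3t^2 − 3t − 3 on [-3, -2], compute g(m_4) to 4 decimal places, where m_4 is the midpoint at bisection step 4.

0.2610

t = -2.5 gives g = 1.375, positive; keep [-2.5, -2]
t = -2.25 gives g = -0.046875, negative; keep [-2.5, -2.25]
t = -2.375 gives g = 0.599609, positive; keep [-2.375, -2.25]
t = -2.3125 gives g = 0.261, positive; keep [-2.3125, -2.25]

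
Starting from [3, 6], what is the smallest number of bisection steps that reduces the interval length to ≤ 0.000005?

20

Width after n steps is 3/2^n. Need 2^n ≥ 3/0.000005 = 600000.
2^19 = 524288 < 600000 ≤ 2^20 = 1048576, so n = 20.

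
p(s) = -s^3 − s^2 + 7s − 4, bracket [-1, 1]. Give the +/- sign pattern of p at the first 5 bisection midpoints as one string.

--+-+

m = 0, p(m) = -4 (−); new bracket [0, 1]
m = 0.5, p(m) = -0.875 (−); new bracket [0.5, 1]
m = 0.75, p(m) = 0.265625 (+); new bracket [0.5, 0.75]
m = 0.625, p(m) = -0.2598 (−); new bracket [0.625, 0.75]
m = 0.6875, p(m) = 0.0149 (+); new bracket [0.625, 0.6875]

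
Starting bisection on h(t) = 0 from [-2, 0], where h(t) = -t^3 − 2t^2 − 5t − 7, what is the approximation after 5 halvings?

-1.5625

m = -1, h(m) = -3 (−); new bracket [-2, -1]
m = -1.5, h(m) = -0.625 (−); new bracket [-2, -1.5]
m = -1.75, h(m) = 0.984375 (+); new bracket [-1.75, -1.5]
m = -1.625, h(m) = 0.1348 (+); new bracket [-1.625, -1.5]
m = -1.5625, h(m) = -0.2556 (−); new bracket [-1.625, -1.5625]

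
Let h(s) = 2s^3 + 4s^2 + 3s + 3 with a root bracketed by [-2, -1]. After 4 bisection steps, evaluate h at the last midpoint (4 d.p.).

-0.2827

m = -1.5, h(m) = 0.75 (+); new bracket [-2, -1.5]
m = -1.75, h(m) = -0.71875 (−); new bracket [-1.75, -1.5]
m = -1.625, h(m) = 0.105469 (+); new bracket [-1.75, -1.625]
m = -1.6875, h(m) = -0.2827 (−); new bracket [-1.6875, -1.625]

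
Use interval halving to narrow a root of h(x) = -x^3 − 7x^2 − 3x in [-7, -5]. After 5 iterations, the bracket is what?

[-6.5625, -6.5]

midpoint -6: h = -18 < 0 → [-7, -6]
midpoint -6.5: h = -1.625 < 0 → [-7, -6.5]
midpoint -6.75: h = 8.859375 > 0 → [-6.75, -6.5]
midpoint -6.625: h = 3.416 > 0 → [-6.625, -6.5]
midpoint -6.5625: h = 0.8459 > 0 → [-6.5625, -6.5]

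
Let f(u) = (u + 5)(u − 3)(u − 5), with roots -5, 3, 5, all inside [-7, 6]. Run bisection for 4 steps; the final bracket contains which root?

-5

m = -0.5, f(m) = 86.625 (+); new bracket [-7, -0.5]
m = -3.75, f(m) = 73.828125 (+); new bracket [-7, -3.75]
m = -5.375, f(m) = -32.583984 (−); new bracket [-5.375, -3.75]
m = -4.5625, f(m) = 31.6384 (+); new bracket [-5.375, -4.5625]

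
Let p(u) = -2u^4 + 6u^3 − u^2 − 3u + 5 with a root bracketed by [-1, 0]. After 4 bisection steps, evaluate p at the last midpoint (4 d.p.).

0.4448

m = -0.5, p(m) = 5.375 (+); new bracket [-1, -0.5]
m = -0.75, p(m) = 3.523438 (+); new bracket [-1, -0.75]
m = -0.875, p(m) = 1.66748 (+); new bracket [-1, -0.875]
m = -0.9375, p(m) = 0.4448 (+); new bracket [-1, -0.9375]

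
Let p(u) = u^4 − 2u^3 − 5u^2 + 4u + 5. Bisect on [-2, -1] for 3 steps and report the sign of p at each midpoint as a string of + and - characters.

p(-1.5) = -0.4375 < 0, so the root lies in [-2, -1.5]
p(-1.75) = 2.785156 > 0, so the root lies in [-1.75, -1.5]
p(-1.625) = 0.851807 > 0, so the root lies in [-1.625, -1.5]

-++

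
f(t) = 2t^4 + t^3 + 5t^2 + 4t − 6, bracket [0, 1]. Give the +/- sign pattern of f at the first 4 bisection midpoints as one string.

midpoint 0.5: f = -2.5 < 0 → [0.5, 1]
midpoint 0.75: f = 0.867188 > 0 → [0.5, 0.75]
midpoint 0.625: f = -0.997559 < 0 → [0.625, 0.75]
midpoint 0.6875: f = -0.115 < 0 → [0.6875, 0.75]

-+--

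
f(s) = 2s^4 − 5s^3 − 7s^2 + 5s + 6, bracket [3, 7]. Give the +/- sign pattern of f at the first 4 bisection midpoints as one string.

f(5) = 481 > 0, so the root lies in [3, 5]
f(4) = 106 > 0, so the root lies in [3, 4]
f(3.5) = 23.5 > 0, so the root lies in [3, 3.5]
f(3.25) = -0.1953 < 0, so the root lies in [3.25, 3.5]

+++-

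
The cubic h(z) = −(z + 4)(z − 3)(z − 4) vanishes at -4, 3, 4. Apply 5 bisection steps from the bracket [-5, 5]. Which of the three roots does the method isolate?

-4

z = 0 gives h = -48, negative; keep [-5, 0]
z = -2.5 gives h = -53.625, negative; keep [-5, -2.5]
z = -3.75 gives h = -13.078125, negative; keep [-5, -3.75]
z = -4.375 gives h = 23.1621, positive; keep [-4.375, -3.75]
z = -4.0625 gives h = 3.5588, positive; keep [-4.0625, -3.75]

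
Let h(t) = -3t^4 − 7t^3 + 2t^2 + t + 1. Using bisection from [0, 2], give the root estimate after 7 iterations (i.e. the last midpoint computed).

midpoint 1: h = -6 < 0 → [0, 1]
midpoint 0.5: h = 0.9375 > 0 → [0.5, 1]
midpoint 0.75: h = -1.027344 < 0 → [0.5, 0.75]
midpoint 0.625: h = 0.2395 > 0 → [0.625, 0.75]
midpoint 0.6875: h = -0.3121 < 0 → [0.625, 0.6875]
midpoint 0.65625: h = -0.0172 < 0 → [0.625, 0.65625]
midpoint 0.640625: h = 0.1158 > 0 → [0.640625, 0.65625]

0.640625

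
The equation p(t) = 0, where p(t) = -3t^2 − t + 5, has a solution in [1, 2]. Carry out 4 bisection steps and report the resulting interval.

[1.125, 1.1875]

midpoint 1.5: p = -3.25 < 0 → [1, 1.5]
midpoint 1.25: p = -0.9375 < 0 → [1, 1.25]
midpoint 1.125: p = 0.078125 > 0 → [1.125, 1.25]
midpoint 1.1875: p = -0.418 < 0 → [1.125, 1.1875]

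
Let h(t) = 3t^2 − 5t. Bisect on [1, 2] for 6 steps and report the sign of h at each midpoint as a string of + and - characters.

-+-+-+

m = 1.5, h(m) = -0.75 (−); new bracket [1.5, 2]
m = 1.75, h(m) = 0.4375 (+); new bracket [1.5, 1.75]
m = 1.625, h(m) = -0.203125 (−); new bracket [1.625, 1.75]
m = 1.6875, h(m) = 0.1055 (+); new bracket [1.625, 1.6875]
m = 1.65625, h(m) = -0.0518 (−); new bracket [1.65625, 1.6875]
m = 1.671875, h(m) = 0.0261 (+); new bracket [1.65625, 1.671875]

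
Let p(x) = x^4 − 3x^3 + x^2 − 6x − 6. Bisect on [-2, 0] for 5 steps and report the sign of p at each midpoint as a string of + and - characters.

m = -1, p(m) = 5 (+); new bracket [-1, 0]
m = -0.5, p(m) = -2.3125 (−); new bracket [-1, -0.5]
m = -0.75, p(m) = 0.644531 (+); new bracket [-0.75, -0.5]
m = -0.625, p(m) = -0.9744 (−); new bracket [-0.75, -0.625]
m = -0.6875, p(m) = -0.2041 (−); new bracket [-0.75, -0.6875]

+-+--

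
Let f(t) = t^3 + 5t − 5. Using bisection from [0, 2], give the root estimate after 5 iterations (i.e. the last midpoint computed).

midpoint 1: f = 1 > 0 → [0, 1]
midpoint 0.5: f = -2.375 < 0 → [0.5, 1]
midpoint 0.75: f = -0.828125 < 0 → [0.75, 1]
midpoint 0.875: f = 0.0449 > 0 → [0.75, 0.875]
midpoint 0.8125: f = -0.4011 < 0 → [0.8125, 0.875]

0.8125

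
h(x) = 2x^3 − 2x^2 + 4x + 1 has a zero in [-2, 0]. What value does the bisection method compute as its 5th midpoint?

-0.1875

m = -1, h(m) = -7 (−); new bracket [-1, 0]
m = -0.5, h(m) = -1.75 (−); new bracket [-0.5, 0]
m = -0.25, h(m) = -0.15625 (−); new bracket [-0.25, 0]
m = -0.125, h(m) = 0.4648 (+); new bracket [-0.25, -0.125]
m = -0.1875, h(m) = 0.1665 (+); new bracket [-0.25, -0.1875]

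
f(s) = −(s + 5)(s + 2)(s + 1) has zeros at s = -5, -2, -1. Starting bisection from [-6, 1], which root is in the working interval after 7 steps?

m = -2.5, f(m) = -1.875 (−); new bracket [-6, -2.5]
m = -4.25, f(m) = -5.484375 (−); new bracket [-6, -4.25]
m = -5.125, f(m) = 1.611328 (+); new bracket [-5.125, -4.25]
m = -4.6875, f(m) = -3.0969 (−); new bracket [-5.125, -4.6875]
m = -4.90625, f(m) = -1.0643 (−); new bracket [-5.125, -4.90625]
m = -5.015625, f(m) = 0.1892 (+); new bracket [-5.015625, -4.90625]
m = -4.9609375, f(m) = -0.4581 (−); new bracket [-5.015625, -4.9609375]

-5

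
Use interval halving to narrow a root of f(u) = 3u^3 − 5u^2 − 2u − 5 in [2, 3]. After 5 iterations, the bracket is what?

[2.25, 2.28125]

u = 2.5 gives f = 5.625, positive; keep [2, 2.5]
u = 2.25 gives f = -0.640625, negative; keep [2.25, 2.5]
u = 2.375 gives f = 2.236328, positive; keep [2.25, 2.375]
u = 2.3125 gives f = 0.7361, positive; keep [2.25, 2.3125]
u = 2.28125 gives f = 0.0326, positive; keep [2.25, 2.28125]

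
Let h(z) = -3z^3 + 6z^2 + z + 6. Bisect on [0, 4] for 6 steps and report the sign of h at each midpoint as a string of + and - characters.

+--+++

m = 2, h(m) = 8 (+); new bracket [2, 4]
m = 3, h(m) = -18 (−); new bracket [2, 3]
m = 2.5, h(m) = -0.875 (−); new bracket [2, 2.5]
m = 2.25, h(m) = 4.4531 (+); new bracket [2.25, 2.5]
m = 2.375, h(m) = 2.0293 (+); new bracket [2.375, 2.5]
m = 2.4375, h(m) = 0.6394 (+); new bracket [2.4375, 2.5]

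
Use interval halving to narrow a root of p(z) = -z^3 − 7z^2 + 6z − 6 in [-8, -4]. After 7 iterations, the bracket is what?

[-7.875, -7.84375]

m = -6, p(m) = -78 (−); new bracket [-8, -6]
m = -7, p(m) = -48 (−); new bracket [-8, -7]
m = -7.5, p(m) = -22.875 (−); new bracket [-8, -7.5]
m = -7.75, p(m) = -7.4531 (−); new bracket [-8, -7.75]
m = -7.875, p(m) = 1.0137 (+); new bracket [-7.875, -7.75]
m = -7.8125, p(m) = -3.2839 (−); new bracket [-7.875, -7.8125]
m = -7.84375, p(m) = -1.1513 (−); new bracket [-7.875, -7.84375]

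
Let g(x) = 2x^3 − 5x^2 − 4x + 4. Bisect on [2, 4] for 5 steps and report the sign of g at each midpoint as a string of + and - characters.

m = 3, g(m) = 1 (+); new bracket [2, 3]
m = 2.5, g(m) = -6 (−); new bracket [2.5, 3]
m = 2.75, g(m) = -3.21875 (−); new bracket [2.75, 3]
m = 2.875, g(m) = -1.3008 (−); new bracket [2.875, 3]
m = 2.9375, g(m) = -0.1997 (−); new bracket [2.9375, 3]

+----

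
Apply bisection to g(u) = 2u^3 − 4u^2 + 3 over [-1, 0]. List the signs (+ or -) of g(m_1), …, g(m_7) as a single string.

+-++++-

g(-0.5) = 1.75 > 0, so the root lies in [-1, -0.5]
g(-0.75) = -0.09375 < 0, so the root lies in [-0.75, -0.5]
g(-0.625) = 0.949219 > 0, so the root lies in [-0.75, -0.625]
g(-0.6875) = 0.4595 > 0, so the root lies in [-0.75, -0.6875]
g(-0.71875) = 0.191 > 0, so the root lies in [-0.75, -0.71875]
g(-0.734375) = 0.0507 > 0, so the root lies in [-0.75, -0.734375]
g(-0.7421875) = -0.021 < 0, so the root lies in [-0.7421875, -0.734375]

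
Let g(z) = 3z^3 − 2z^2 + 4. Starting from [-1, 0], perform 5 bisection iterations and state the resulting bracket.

z = -0.5 gives g = 3.125, positive; keep [-1, -0.5]
z = -0.75 gives g = 1.609375, positive; keep [-1, -0.75]
z = -0.875 gives g = 0.458984, positive; keep [-1, -0.875]
z = -0.9375 gives g = -0.2297, negative; keep [-0.9375, -0.875]
z = -0.90625 gives g = 0.1245, positive; keep [-0.9375, -0.90625]

[-0.9375, -0.90625]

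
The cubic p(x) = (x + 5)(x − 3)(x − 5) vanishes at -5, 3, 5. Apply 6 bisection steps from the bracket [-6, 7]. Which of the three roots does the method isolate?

-5

p(0.5) = 61.875 > 0, so the root lies in [-6, 0.5]
p(-2.75) = 100.265625 > 0, so the root lies in [-6, -2.75]
p(-4.375) = 43.212891 > 0, so the root lies in [-6, -4.375]
p(-5.1875) = -15.6394 < 0, so the root lies in [-5.1875, -4.375]
p(-4.78125) = 16.6491 > 0, so the root lies in [-5.1875, -4.78125]
p(-4.984375) = 1.2456 > 0, so the root lies in [-5.1875, -4.984375]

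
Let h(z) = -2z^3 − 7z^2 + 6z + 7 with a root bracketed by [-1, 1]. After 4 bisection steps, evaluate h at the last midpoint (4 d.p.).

midpoint 0: h = 7 > 0 → [-1, 0]
midpoint -0.5: h = 2.5 > 0 → [-1, -0.5]
midpoint -0.75: h = -0.59375 < 0 → [-0.75, -0.5]
midpoint -0.625: h = 1.0039 > 0 → [-0.75, -0.625]

1.0039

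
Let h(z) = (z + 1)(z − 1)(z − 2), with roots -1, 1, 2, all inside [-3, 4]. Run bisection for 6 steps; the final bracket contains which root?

midpoint 0.5: h = 1.125 > 0 → [-3, 0.5]
midpoint -1.25: h = -1.828125 < 0 → [-1.25, 0.5]
midpoint -0.375: h = 2.041016 > 0 → [-1.25, -0.375]
midpoint -0.8125: h = 0.9558 > 0 → [-1.25, -0.8125]
midpoint -1.03125: h = -0.1924 < 0 → [-1.03125, -0.8125]
midpoint -0.921875: h = 0.4387 > 0 → [-1.03125, -0.921875]

-1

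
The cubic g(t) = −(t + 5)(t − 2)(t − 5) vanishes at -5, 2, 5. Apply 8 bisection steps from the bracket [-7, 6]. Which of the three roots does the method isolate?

g(-0.5) = -61.875 < 0, so the root lies in [-7, -0.5]
g(-3.75) = -62.890625 < 0, so the root lies in [-7, -3.75]
g(-5.375) = 28.693359 > 0, so the root lies in [-5.375, -3.75]
g(-4.5625) = -27.4548 < 0, so the root lies in [-5.375, -4.5625]
g(-4.96875) = -2.1709 < 0, so the root lies in [-5.375, -4.96875]
g(-5.171875) = 12.5385 > 0, so the root lies in [-5.171875, -4.96875]
g(-5.0703125) = 5.0063 > 0, so the root lies in [-5.0703125, -4.96875]
g(-5.01953125) = 1.3737 > 0, so the root lies in [-5.01953125, -4.96875]

-5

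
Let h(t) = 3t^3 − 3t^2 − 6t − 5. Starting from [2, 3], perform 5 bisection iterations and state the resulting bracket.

[2.21875, 2.25]

m = 2.5, h(m) = 8.125 (+); new bracket [2, 2.5]
m = 2.25, h(m) = 0.484375 (+); new bracket [2, 2.25]
m = 2.125, h(m) = -2.509766 (−); new bracket [2.125, 2.25]
m = 2.1875, h(m) = -1.0779 (−); new bracket [2.1875, 2.25]
m = 2.21875, h(m) = -0.3133 (−); new bracket [2.21875, 2.25]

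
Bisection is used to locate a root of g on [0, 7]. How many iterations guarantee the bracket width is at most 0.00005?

18

Width after n steps is 7/2^n. Need 2^n ≥ 7/0.00005 = 140000.
2^17 = 131072 < 140000 ≤ 2^18 = 262144, so n = 18.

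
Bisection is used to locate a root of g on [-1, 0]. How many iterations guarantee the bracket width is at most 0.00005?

15

Width after n steps is 1/2^n. Need 2^n ≥ 1/0.00005 = 20000.
2^14 = 16384 < 20000 ≤ 2^15 = 32768, so n = 15.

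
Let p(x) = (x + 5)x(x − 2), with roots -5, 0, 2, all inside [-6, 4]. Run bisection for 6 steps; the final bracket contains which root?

-5

x = -1 gives p = 12, positive; keep [-6, -1]
x = -3.5 gives p = 28.875, positive; keep [-6, -3.5]
x = -4.75 gives p = 8.015625, positive; keep [-6, -4.75]
x = -5.375 gives p = -14.8652, negative; keep [-5.375, -4.75]
x = -5.0625 gives p = -2.2346, negative; keep [-5.0625, -4.75]
x = -4.90625 gives p = 3.1766, positive; keep [-5.0625, -4.90625]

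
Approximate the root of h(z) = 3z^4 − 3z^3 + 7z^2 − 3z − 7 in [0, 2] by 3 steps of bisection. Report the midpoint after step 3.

1.25

m = 1, h(m) = -3 (−); new bracket [1, 2]
m = 1.5, h(m) = 9.3125 (+); new bracket [1, 1.5]
m = 1.25, h(m) = 1.652344 (+); new bracket [1, 1.25]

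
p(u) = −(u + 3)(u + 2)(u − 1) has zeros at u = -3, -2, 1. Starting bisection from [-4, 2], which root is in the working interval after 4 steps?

m = -1, p(m) = 4 (+); new bracket [-1, 2]
m = 0.5, p(m) = 4.375 (+); new bracket [0.5, 2]
m = 1.25, p(m) = -3.453125 (−); new bracket [0.5, 1.25]
m = 0.875, p(m) = 1.3926 (+); new bracket [0.875, 1.25]

1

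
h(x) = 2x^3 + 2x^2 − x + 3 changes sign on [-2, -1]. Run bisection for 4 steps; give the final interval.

midpoint -1.5: h = 2.25 > 0 → [-2, -1.5]
midpoint -1.75: h = 0.15625 > 0 → [-2, -1.75]
midpoint -1.875: h = -1.277344 < 0 → [-1.875, -1.75]
midpoint -1.8125: h = -0.5259 < 0 → [-1.8125, -1.75]

[-1.8125, -1.75]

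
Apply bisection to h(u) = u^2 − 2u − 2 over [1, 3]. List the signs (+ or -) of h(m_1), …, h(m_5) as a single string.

u = 2 gives h = -2, negative; keep [2, 3]
u = 2.5 gives h = -0.75, negative; keep [2.5, 3]
u = 2.75 gives h = 0.0625, positive; keep [2.5, 2.75]
u = 2.625 gives h = -0.3594, negative; keep [2.625, 2.75]
u = 2.6875 gives h = -0.1523, negative; keep [2.6875, 2.75]

--+--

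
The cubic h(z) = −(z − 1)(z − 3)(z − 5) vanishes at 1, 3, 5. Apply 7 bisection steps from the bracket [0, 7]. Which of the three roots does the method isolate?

5

z = 3.5 gives h = 1.875, positive; keep [3.5, 7]
z = 5.25 gives h = -2.390625, negative; keep [3.5, 5.25]
z = 4.375 gives h = 2.900391, positive; keep [4.375, 5.25]
z = 4.8125 gives h = 1.2957, positive; keep [4.8125, 5.25]
z = 5.03125 gives h = -0.2559, negative; keep [4.8125, 5.03125]
z = 4.921875 gives h = 0.5889, positive; keep [4.921875, 5.03125]
z = 4.9765625 gives h = 0.1842, positive; keep [4.9765625, 5.03125]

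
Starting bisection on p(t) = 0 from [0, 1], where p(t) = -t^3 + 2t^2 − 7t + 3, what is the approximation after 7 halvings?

t = 0.5 gives p = -0.125, negative; keep [0, 0.5]
t = 0.25 gives p = 1.359375, positive; keep [0.25, 0.5]
t = 0.375 gives p = 0.603516, positive; keep [0.375, 0.5]
t = 0.4375 gives p = 0.2366, positive; keep [0.4375, 0.5]
t = 0.46875 gives p = 0.0552, positive; keep [0.46875, 0.5]
t = 0.484375 gives p = -0.035, negative; keep [0.46875, 0.484375]
t = 0.4765625 gives p = 0.0101, positive; keep [0.4765625, 0.484375]

0.4765625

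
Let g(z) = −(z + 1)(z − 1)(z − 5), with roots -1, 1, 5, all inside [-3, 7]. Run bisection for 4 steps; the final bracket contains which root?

5

z = 2 gives g = 9, positive; keep [2, 7]
z = 4.5 gives g = 9.625, positive; keep [4.5, 7]
z = 5.75 gives g = -24.046875, negative; keep [4.5, 5.75]
z = 5.125 gives g = -3.1582, negative; keep [4.5, 5.125]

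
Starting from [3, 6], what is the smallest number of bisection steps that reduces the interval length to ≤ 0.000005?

20

Width after n steps is 3/2^n. Need 2^n ≥ 3/0.000005 = 600000.
2^19 = 524288 < 600000 ≤ 2^20 = 1048576, so n = 20.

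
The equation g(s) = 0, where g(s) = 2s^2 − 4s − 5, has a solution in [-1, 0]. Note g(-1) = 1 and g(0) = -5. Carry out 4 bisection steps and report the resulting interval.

s = -0.5 gives g = -2.5, negative; keep [-1, -0.5]
s = -0.75 gives g = -0.875, negative; keep [-1, -0.75]
s = -0.875 gives g = 0.03125, positive; keep [-0.875, -0.75]
s = -0.8125 gives g = -0.4297, negative; keep [-0.875, -0.8125]

[-0.875, -0.8125]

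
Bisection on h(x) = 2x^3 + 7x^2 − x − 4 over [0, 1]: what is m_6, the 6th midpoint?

0.734375

midpoint 0.5: h = -2.5 < 0 → [0.5, 1]
midpoint 0.75: h = 0.03125 > 0 → [0.5, 0.75]
midpoint 0.625: h = -1.402344 < 0 → [0.625, 0.75]
midpoint 0.6875: h = -0.729 < 0 → [0.6875, 0.75]
midpoint 0.71875: h = -0.3599 < 0 → [0.71875, 0.75]
midpoint 0.734375: h = -0.1671 < 0 → [0.734375, 0.75]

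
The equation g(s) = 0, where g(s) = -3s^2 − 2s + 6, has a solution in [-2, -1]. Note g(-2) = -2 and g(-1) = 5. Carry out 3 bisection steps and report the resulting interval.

midpoint -1.5: g = 2.25 > 0 → [-2, -1.5]
midpoint -1.75: g = 0.3125 > 0 → [-2, -1.75]
midpoint -1.875: g = -0.796875 < 0 → [-1.875, -1.75]

[-1.875, -1.75]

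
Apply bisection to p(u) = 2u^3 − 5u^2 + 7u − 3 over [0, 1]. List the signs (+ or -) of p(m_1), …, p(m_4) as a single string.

-+-+

midpoint 0.5: p = -0.5 < 0 → [0.5, 1]
midpoint 0.75: p = 0.28125 > 0 → [0.5, 0.75]
midpoint 0.625: p = -0.089844 < 0 → [0.625, 0.75]
midpoint 0.6875: p = 0.0991 > 0 → [0.625, 0.6875]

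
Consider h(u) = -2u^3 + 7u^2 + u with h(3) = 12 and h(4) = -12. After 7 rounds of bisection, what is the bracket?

u = 3.5 gives h = 3.5, positive; keep [3.5, 4]
u = 3.75 gives h = -3.28125, negative; keep [3.5, 3.75]
u = 3.625 gives h = 0.339844, positive; keep [3.625, 3.75]
u = 3.6875 gives h = -1.4116, negative; keep [3.625, 3.6875]
u = 3.65625 gives h = -0.5213, negative; keep [3.625, 3.65625]
u = 3.640625 gives h = -0.0871, negative; keep [3.625, 3.640625]
u = 3.6328125 gives h = 0.1273, positive; keep [3.6328125, 3.640625]

[3.6328125, 3.640625]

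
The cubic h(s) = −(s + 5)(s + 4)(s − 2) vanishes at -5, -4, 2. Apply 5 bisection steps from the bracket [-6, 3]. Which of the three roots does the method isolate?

midpoint -1.5: h = 30.625 > 0 → [-1.5, 3]
midpoint 0.75: h = 34.140625 > 0 → [0.75, 3]
midpoint 1.875: h = 5.048828 > 0 → [1.875, 3]
midpoint 2.4375: h = -20.947 < 0 → [1.875, 2.4375]
midpoint 2.15625: h = -6.8837 < 0 → [1.875, 2.15625]

2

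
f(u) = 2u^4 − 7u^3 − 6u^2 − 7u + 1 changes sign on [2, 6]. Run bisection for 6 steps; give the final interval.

[4.3125, 4.375]

m = 4, f(m) = -59 (−); new bracket [4, 6]
m = 5, f(m) = 191 (+); new bracket [4, 5]
m = 4.5, f(m) = 30.25 (+); new bracket [4, 4.5]
m = 4.25, f(m) = -21.9766 (−); new bracket [4.25, 4.5]
m = 4.375, f(m) = 2.0767 (+); new bracket [4.25, 4.375]
m = 4.3125, f(m) = -10.4445 (−); new bracket [4.3125, 4.375]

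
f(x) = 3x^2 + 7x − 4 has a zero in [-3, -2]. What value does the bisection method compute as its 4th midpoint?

midpoint -2.5: f = -2.75 < 0 → [-3, -2.5]
midpoint -2.75: f = -0.5625 < 0 → [-3, -2.75]
midpoint -2.875: f = 0.671875 > 0 → [-2.875, -2.75]
midpoint -2.8125: f = 0.043 > 0 → [-2.8125, -2.75]

-2.8125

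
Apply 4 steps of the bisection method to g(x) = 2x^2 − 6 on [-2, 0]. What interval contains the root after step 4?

m = -1, g(m) = -4 (−); new bracket [-2, -1]
m = -1.5, g(m) = -1.5 (−); new bracket [-2, -1.5]
m = -1.75, g(m) = 0.125 (+); new bracket [-1.75, -1.5]
m = -1.625, g(m) = -0.7188 (−); new bracket [-1.75, -1.625]

[-1.75, -1.625]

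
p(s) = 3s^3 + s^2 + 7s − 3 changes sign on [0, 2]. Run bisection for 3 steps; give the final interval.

[0.25, 0.5]

p(1) = 8 > 0, so the root lies in [0, 1]
p(0.5) = 1.125 > 0, so the root lies in [0, 0.5]
p(0.25) = -1.140625 < 0, so the root lies in [0.25, 0.5]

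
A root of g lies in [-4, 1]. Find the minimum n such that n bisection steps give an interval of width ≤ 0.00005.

17

Width after n steps is 5/2^n. Need 2^n ≥ 5/0.00005 = 100000.
2^16 = 65536 < 100000 ≤ 2^17 = 131072, so n = 17.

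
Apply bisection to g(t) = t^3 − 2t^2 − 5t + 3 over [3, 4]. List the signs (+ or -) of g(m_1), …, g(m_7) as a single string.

midpoint 3.5: g = 3.875 > 0 → [3, 3.5]
midpoint 3.25: g = -0.046875 < 0 → [3.25, 3.5]
midpoint 3.375: g = 1.787109 > 0 → [3.25, 3.375]
midpoint 3.3125: g = 0.8391 > 0 → [3.25, 3.3125]
midpoint 3.28125: g = 0.3885 > 0 → [3.25, 3.28125]
midpoint 3.265625: g = 0.1689 > 0 → [3.25, 3.265625]
midpoint 3.2578125: g = 0.0605 > 0 → [3.25, 3.2578125]

+-+++++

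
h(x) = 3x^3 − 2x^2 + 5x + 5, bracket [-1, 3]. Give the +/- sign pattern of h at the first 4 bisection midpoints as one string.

m = 1, h(m) = 11 (+); new bracket [-1, 1]
m = 0, h(m) = 5 (+); new bracket [-1, 0]
m = -0.5, h(m) = 1.625 (+); new bracket [-1, -0.5]
m = -0.75, h(m) = -1.1406 (−); new bracket [-0.75, -0.5]

+++-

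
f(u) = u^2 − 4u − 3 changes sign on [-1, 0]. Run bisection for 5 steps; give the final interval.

f(-0.5) = -0.75 < 0, so the root lies in [-1, -0.5]
f(-0.75) = 0.5625 > 0, so the root lies in [-0.75, -0.5]
f(-0.625) = -0.109375 < 0, so the root lies in [-0.75, -0.625]
f(-0.6875) = 0.2227 > 0, so the root lies in [-0.6875, -0.625]
f(-0.65625) = 0.0557 > 0, so the root lies in [-0.65625, -0.625]

[-0.65625, -0.625]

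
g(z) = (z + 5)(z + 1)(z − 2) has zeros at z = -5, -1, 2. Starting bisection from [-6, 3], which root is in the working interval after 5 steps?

-5

midpoint -1.5: g = 6.125 > 0 → [-6, -1.5]
midpoint -3.75: g = 19.765625 > 0 → [-6, -3.75]
midpoint -4.875: g = 3.330078 > 0 → [-6, -4.875]
midpoint -5.4375: g = -14.4392 < 0 → [-5.4375, -4.875]
midpoint -5.15625: g = -4.6474 < 0 → [-5.15625, -4.875]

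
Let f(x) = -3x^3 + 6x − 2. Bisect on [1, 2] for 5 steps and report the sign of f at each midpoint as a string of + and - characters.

--++-

m = 1.5, f(m) = -3.125 (−); new bracket [1, 1.5]
m = 1.25, f(m) = -0.359375 (−); new bracket [1, 1.25]
m = 1.125, f(m) = 0.478516 (+); new bracket [1.125, 1.25]
m = 1.1875, f(m) = 0.1013 (+); new bracket [1.1875, 1.25]
m = 1.21875, f(m) = -0.1183 (−); new bracket [1.1875, 1.21875]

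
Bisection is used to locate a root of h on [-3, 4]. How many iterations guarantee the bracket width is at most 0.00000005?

28

Width after n steps is 7/2^n. Need 2^n ≥ 7/0.00000005 = 140000000.
2^27 = 134217728 < 140000000 ≤ 2^28 = 268435456, so n = 28.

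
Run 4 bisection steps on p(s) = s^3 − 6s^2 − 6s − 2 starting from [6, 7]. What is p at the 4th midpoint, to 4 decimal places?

midpoint 6.5: p = -19.875 < 0 → [6.5, 7]
midpoint 6.75: p = -8.328125 < 0 → [6.75, 7]
midpoint 6.875: p = -1.892578 < 0 → [6.875, 7]
midpoint 6.9375: p = 1.4958 > 0 → [6.875, 6.9375]

1.4958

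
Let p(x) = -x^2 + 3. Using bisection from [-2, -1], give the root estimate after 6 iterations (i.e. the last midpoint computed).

-1.734375

p(-1.5) = 0.75 > 0, so the root lies in [-2, -1.5]
p(-1.75) = -0.0625 < 0, so the root lies in [-1.75, -1.5]
p(-1.625) = 0.359375 > 0, so the root lies in [-1.75, -1.625]
p(-1.6875) = 0.1523 > 0, so the root lies in [-1.75, -1.6875]
p(-1.71875) = 0.0459 > 0, so the root lies in [-1.75, -1.71875]
p(-1.734375) = -0.0081 < 0, so the root lies in [-1.734375, -1.71875]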